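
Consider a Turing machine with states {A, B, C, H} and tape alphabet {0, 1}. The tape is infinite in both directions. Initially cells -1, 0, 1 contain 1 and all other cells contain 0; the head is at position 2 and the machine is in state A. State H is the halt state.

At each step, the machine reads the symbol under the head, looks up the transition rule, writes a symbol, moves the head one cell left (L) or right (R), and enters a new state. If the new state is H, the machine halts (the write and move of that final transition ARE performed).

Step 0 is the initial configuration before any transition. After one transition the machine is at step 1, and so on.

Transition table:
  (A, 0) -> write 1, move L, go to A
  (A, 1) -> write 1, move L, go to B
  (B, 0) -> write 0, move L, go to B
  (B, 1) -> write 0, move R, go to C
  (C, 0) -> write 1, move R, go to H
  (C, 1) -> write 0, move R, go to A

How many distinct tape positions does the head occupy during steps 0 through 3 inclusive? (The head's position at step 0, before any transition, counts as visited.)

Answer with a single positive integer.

Step 1: in state A at pos 2, read 0 -> (A,0)->write 1,move L,goto A. Now: state=A, head=1, tape[-2..3]=011110 (head:    ^)
Step 2: in state A at pos 1, read 1 -> (A,1)->write 1,move L,goto B. Now: state=B, head=0, tape[-2..3]=011110 (head:   ^)
Step 3: in state B at pos 0, read 1 -> (B,1)->write 0,move R,goto C. Now: state=C, head=1, tape[-2..3]=010110 (head:    ^)
Head positions at steps 0..3: starting at 2, distinct positions visited = {0, 1, 2} -> 3 position(s)

Answer: 3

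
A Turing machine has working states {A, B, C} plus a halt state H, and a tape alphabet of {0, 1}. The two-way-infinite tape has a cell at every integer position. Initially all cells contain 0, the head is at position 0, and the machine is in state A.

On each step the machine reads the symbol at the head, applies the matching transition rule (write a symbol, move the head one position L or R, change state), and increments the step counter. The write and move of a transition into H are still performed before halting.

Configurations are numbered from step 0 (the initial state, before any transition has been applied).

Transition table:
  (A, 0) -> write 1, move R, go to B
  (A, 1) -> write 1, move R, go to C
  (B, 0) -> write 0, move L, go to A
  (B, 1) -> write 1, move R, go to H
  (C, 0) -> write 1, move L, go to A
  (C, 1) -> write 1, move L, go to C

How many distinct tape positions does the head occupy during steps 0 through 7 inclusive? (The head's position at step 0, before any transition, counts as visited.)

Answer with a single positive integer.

Step 1: in state A at pos 0, read 0 -> (A,0)->write 1,move R,goto B. Now: state=B, head=1, tape[-1..2]=0100 (head:   ^)
Step 2: in state B at pos 1, read 0 -> (B,0)->write 0,move L,goto A. Now: state=A, head=0, tape[-1..2]=0100 (head:  ^)
Step 3: in state A at pos 0, read 1 -> (A,1)->write 1,move R,goto C. Now: state=C, head=1, tape[-1..2]=0100 (head:   ^)
Step 4: in state C at pos 1, read 0 -> (C,0)->write 1,move L,goto A. Now: state=A, head=0, tape[-1..2]=0110 (head:  ^)
Step 5: in state A at pos 0, read 1 -> (A,1)->write 1,move R,goto C. Now: state=C, head=1, tape[-1..2]=0110 (head:   ^)
Step 6: in state C at pos 1, read 1 -> (C,1)->write 1,move L,goto C. Now: state=C, head=0, tape[-1..2]=0110 (head:  ^)
Step 7: in state C at pos 0, read 1 -> (C,1)->write 1,move L,goto C. Now: state=C, head=-1, tape[-2..2]=00110 (head:  ^)
Head positions at steps 0..7: starting at 0, distinct positions visited = {-1, 0, 1} -> 3 position(s)

Answer: 3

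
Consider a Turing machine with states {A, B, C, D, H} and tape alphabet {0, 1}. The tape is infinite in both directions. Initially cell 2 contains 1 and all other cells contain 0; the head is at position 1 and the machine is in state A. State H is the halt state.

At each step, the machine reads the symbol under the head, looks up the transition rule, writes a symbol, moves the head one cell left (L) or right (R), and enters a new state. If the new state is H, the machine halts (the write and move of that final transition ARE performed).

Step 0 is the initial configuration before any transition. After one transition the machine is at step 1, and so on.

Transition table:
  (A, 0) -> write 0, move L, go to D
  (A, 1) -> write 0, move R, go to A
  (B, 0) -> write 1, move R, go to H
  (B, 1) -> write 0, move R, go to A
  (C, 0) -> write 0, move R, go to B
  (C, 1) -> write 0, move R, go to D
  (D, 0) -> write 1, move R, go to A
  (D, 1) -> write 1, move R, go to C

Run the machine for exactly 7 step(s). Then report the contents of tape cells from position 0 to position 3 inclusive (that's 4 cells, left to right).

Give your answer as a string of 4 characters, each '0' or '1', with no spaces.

Step 1: in state A at pos 1, read 0 -> (A,0)->write 0,move L,goto D. Now: state=D, head=0, tape[-1..3]=00010 (head:  ^)
Step 2: in state D at pos 0, read 0 -> (D,0)->write 1,move R,goto A. Now: state=A, head=1, tape[-1..3]=01010 (head:   ^)
Step 3: in state A at pos 1, read 0 -> (A,0)->write 0,move L,goto D. Now: state=D, head=0, tape[-1..3]=01010 (head:  ^)
Step 4: in state D at pos 0, read 1 -> (D,1)->write 1,move R,goto C. Now: state=C, head=1, tape[-1..3]=01010 (head:   ^)
Step 5: in state C at pos 1, read 0 -> (C,0)->write 0,move R,goto B. Now: state=B, head=2, tape[-1..3]=01010 (head:    ^)
Step 6: in state B at pos 2, read 1 -> (B,1)->write 0,move R,goto A. Now: state=A, head=3, tape[-1..4]=010000 (head:     ^)
Step 7: in state A at pos 3, read 0 -> (A,0)->write 0,move L,goto D. Now: state=D, head=2, tape[-1..4]=010000 (head:    ^)

Answer: 1000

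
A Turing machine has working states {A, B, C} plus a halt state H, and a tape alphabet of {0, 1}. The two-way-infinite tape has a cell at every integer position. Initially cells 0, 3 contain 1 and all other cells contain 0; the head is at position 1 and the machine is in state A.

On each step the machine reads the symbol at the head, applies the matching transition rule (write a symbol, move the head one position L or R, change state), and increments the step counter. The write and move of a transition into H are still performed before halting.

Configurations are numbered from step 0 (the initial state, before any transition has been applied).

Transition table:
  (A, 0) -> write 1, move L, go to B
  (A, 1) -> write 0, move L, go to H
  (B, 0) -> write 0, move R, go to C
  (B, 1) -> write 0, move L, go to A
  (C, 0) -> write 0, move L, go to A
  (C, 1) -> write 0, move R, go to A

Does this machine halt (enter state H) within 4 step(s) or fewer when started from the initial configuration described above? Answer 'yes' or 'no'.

Step 1: in state A at pos 1, read 0 -> (A,0)->write 1,move L,goto B. Now: state=B, head=0, tape[-1..4]=011010 (head:  ^)
Step 2: in state B at pos 0, read 1 -> (B,1)->write 0,move L,goto A. Now: state=A, head=-1, tape[-2..4]=0001010 (head:  ^)
Step 3: in state A at pos -1, read 0 -> (A,0)->write 1,move L,goto B. Now: state=B, head=-2, tape[-3..4]=00101010 (head:  ^)
Step 4: in state B at pos -2, read 0 -> (B,0)->write 0,move R,goto C. Now: state=C, head=-1, tape[-3..4]=00101010 (head:   ^)
After 4 step(s): state = C (not H) -> not halted within 4 -> no

Answer: no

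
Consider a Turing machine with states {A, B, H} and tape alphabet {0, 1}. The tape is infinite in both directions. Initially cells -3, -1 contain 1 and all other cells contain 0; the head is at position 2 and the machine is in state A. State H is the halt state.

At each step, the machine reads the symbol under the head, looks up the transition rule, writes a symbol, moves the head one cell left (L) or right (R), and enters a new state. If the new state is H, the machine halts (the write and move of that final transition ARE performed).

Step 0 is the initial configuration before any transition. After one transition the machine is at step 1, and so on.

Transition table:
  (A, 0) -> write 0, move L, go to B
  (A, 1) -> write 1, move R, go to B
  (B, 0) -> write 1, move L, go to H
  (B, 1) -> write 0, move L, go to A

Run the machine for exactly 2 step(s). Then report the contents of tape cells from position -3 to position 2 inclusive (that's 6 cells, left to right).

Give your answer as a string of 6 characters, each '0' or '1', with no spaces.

Answer: 101010

Derivation:
Step 1: in state A at pos 2, read 0 -> (A,0)->write 0,move L,goto B. Now: state=B, head=1, tape[-4..3]=01010000 (head:      ^)
Step 2: in state B at pos 1, read 0 -> (B,0)->write 1,move L,goto H. Now: state=H, head=0, tape[-4..3]=01010100 (head:     ^)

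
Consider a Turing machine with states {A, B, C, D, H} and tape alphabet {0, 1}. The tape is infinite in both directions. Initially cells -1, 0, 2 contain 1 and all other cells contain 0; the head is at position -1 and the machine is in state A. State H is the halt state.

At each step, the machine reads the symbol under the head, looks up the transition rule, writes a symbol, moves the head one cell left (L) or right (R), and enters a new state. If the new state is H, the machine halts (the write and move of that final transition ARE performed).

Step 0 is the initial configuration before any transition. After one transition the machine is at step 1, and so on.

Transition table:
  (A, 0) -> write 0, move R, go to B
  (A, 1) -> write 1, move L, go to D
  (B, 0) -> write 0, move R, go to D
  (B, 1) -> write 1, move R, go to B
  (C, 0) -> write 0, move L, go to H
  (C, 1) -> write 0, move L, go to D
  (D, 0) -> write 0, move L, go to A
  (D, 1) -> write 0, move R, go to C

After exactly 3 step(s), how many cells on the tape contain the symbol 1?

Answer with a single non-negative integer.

Answer: 3

Derivation:
Step 1: in state A at pos -1, read 1 -> (A,1)->write 1,move L,goto D. Now: state=D, head=-2, tape[-3..3]=0011010 (head:  ^)
Step 2: in state D at pos -2, read 0 -> (D,0)->write 0,move L,goto A. Now: state=A, head=-3, tape[-4..3]=00011010 (head:  ^)
Step 3: in state A at pos -3, read 0 -> (A,0)->write 0,move R,goto B. Now: state=B, head=-2, tape[-4..3]=00011010 (head:   ^)
Cells containing 1 after step 3: {-1, 0, 2} -> 3 cell(s)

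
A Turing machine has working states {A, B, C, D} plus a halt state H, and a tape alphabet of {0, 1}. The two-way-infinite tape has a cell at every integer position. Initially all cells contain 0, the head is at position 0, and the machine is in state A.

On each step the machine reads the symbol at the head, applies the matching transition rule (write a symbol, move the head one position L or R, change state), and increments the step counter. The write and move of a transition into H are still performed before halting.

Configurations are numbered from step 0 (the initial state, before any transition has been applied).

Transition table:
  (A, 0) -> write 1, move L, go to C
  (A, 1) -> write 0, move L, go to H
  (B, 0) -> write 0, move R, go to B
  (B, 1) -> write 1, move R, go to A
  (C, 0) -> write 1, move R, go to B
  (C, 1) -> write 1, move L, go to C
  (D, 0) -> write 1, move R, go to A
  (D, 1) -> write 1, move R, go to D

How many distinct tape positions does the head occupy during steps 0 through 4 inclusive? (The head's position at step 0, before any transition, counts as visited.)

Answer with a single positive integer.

Answer: 3

Derivation:
Step 1: in state A at pos 0, read 0 -> (A,0)->write 1,move L,goto C. Now: state=C, head=-1, tape[-2..1]=0010 (head:  ^)
Step 2: in state C at pos -1, read 0 -> (C,0)->write 1,move R,goto B. Now: state=B, head=0, tape[-2..1]=0110 (head:   ^)
Step 3: in state B at pos 0, read 1 -> (B,1)->write 1,move R,goto A. Now: state=A, head=1, tape[-2..2]=01100 (head:    ^)
Step 4: in state A at pos 1, read 0 -> (A,0)->write 1,move L,goto C. Now: state=C, head=0, tape[-2..2]=01110 (head:   ^)
Head positions at steps 0..4: starting at 0, distinct positions visited = {-1, 0, 1} -> 3 position(s)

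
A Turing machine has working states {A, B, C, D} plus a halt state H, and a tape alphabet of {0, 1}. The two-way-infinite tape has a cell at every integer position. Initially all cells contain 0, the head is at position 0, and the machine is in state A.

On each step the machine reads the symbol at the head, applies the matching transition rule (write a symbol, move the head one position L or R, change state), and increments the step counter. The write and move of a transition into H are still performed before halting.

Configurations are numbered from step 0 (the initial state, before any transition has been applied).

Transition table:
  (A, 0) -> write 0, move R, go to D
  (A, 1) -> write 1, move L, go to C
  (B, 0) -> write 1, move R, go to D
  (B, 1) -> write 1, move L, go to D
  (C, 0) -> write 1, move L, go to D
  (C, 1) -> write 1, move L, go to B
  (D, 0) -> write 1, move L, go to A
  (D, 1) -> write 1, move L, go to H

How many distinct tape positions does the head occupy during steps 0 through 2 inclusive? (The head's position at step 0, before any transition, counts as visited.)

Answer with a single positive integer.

Answer: 2

Derivation:
Step 1: in state A at pos 0, read 0 -> (A,0)->write 0,move R,goto D. Now: state=D, head=1, tape[-1..2]=0000 (head:   ^)
Step 2: in state D at pos 1, read 0 -> (D,0)->write 1,move L,goto A. Now: state=A, head=0, tape[-1..2]=0010 (head:  ^)
Head positions at steps 0..2: starting at 0, distinct positions visited = {0, 1} -> 2 position(s)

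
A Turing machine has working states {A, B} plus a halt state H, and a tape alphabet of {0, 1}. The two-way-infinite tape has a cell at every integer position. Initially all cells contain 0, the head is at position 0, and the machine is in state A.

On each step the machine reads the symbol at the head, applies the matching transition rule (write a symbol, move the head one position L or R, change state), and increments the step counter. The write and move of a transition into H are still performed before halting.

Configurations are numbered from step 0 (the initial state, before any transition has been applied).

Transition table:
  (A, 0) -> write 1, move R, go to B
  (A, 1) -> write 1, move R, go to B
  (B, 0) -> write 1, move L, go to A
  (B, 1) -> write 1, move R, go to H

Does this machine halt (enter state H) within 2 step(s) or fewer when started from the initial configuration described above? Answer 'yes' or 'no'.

Step 1: in state A at pos 0, read 0 -> (A,0)->write 1,move R,goto B. Now: state=B, head=1, tape[-1..2]=0100 (head:   ^)
Step 2: in state B at pos 1, read 0 -> (B,0)->write 1,move L,goto A. Now: state=A, head=0, tape[-1..2]=0110 (head:  ^)
After 2 step(s): state = A (not H) -> not halted within 2 -> no

Answer: no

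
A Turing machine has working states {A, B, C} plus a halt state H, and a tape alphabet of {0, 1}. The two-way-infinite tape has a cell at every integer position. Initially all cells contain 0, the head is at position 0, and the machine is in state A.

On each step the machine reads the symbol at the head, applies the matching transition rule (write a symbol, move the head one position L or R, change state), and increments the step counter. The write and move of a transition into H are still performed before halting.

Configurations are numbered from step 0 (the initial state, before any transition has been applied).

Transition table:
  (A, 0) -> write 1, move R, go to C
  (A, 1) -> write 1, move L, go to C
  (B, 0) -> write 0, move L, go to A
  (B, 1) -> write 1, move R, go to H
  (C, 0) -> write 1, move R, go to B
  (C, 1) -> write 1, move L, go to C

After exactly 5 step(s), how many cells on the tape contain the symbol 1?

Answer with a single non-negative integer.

Answer: 2

Derivation:
Step 1: in state A at pos 0, read 0 -> (A,0)->write 1,move R,goto C. Now: state=C, head=1, tape[-1..2]=0100 (head:   ^)
Step 2: in state C at pos 1, read 0 -> (C,0)->write 1,move R,goto B. Now: state=B, head=2, tape[-1..3]=01100 (head:    ^)
Step 3: in state B at pos 2, read 0 -> (B,0)->write 0,move L,goto A. Now: state=A, head=1, tape[-1..3]=01100 (head:   ^)
Step 4: in state A at pos 1, read 1 -> (A,1)->write 1,move L,goto C. Now: state=C, head=0, tape[-1..3]=01100 (head:  ^)
Step 5: in state C at pos 0, read 1 -> (C,1)->write 1,move L,goto C. Now: state=C, head=-1, tape[-2..3]=001100 (head:  ^)
Cells containing 1 after step 5: {0, 1} -> 2 cell(s)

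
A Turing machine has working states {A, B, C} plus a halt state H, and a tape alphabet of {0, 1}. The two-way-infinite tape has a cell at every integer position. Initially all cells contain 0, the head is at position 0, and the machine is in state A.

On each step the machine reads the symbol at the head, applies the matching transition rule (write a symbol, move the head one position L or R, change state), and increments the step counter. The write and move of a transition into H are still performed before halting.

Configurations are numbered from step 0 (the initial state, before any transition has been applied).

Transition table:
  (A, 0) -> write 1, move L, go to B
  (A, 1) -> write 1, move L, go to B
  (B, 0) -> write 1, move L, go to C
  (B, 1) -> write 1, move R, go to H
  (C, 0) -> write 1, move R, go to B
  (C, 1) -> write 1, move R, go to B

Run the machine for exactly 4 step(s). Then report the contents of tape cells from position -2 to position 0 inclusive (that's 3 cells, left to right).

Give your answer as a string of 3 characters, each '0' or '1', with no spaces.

Step 1: in state A at pos 0, read 0 -> (A,0)->write 1,move L,goto B. Now: state=B, head=-1, tape[-2..1]=0010 (head:  ^)
Step 2: in state B at pos -1, read 0 -> (B,0)->write 1,move L,goto C. Now: state=C, head=-2, tape[-3..1]=00110 (head:  ^)
Step 3: in state C at pos -2, read 0 -> (C,0)->write 1,move R,goto B. Now: state=B, head=-1, tape[-3..1]=01110 (head:   ^)
Step 4: in state B at pos -1, read 1 -> (B,1)->write 1,move R,goto H. Now: state=H, head=0, tape[-3..1]=01110 (head:    ^)

Answer: 111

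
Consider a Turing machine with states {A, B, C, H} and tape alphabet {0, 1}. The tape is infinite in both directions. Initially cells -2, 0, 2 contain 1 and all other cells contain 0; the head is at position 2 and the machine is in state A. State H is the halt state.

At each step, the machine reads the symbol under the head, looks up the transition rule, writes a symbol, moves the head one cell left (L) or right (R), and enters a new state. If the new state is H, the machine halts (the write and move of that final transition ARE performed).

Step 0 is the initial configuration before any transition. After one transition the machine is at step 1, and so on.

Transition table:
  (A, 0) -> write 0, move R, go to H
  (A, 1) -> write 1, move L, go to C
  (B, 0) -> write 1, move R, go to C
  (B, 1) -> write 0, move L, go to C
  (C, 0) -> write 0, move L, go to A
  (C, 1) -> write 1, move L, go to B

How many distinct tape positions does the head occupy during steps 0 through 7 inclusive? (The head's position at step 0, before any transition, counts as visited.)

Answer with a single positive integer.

Step 1: in state A at pos 2, read 1 -> (A,1)->write 1,move L,goto C. Now: state=C, head=1, tape[-3..3]=0101010 (head:     ^)
Step 2: in state C at pos 1, read 0 -> (C,0)->write 0,move L,goto A. Now: state=A, head=0, tape[-3..3]=0101010 (head:    ^)
Step 3: in state A at pos 0, read 1 -> (A,1)->write 1,move L,goto C. Now: state=C, head=-1, tape[-3..3]=0101010 (head:   ^)
Step 4: in state C at pos -1, read 0 -> (C,0)->write 0,move L,goto A. Now: state=A, head=-2, tape[-3..3]=0101010 (head:  ^)
Step 5: in state A at pos -2, read 1 -> (A,1)->write 1,move L,goto C. Now: state=C, head=-3, tape[-4..3]=00101010 (head:  ^)
Step 6: in state C at pos -3, read 0 -> (C,0)->write 0,move L,goto A. Now: state=A, head=-4, tape[-5..3]=000101010 (head:  ^)
Step 7: in state A at pos -4, read 0 -> (A,0)->write 0,move R,goto H. Now: state=H, head=-3, tape[-5..3]=000101010 (head:   ^)
Head positions at steps 0..7: starting at 2, distinct positions visited = {-4, -3, -2, -1, 0, 1, 2} -> 7 position(s)

Answer: 7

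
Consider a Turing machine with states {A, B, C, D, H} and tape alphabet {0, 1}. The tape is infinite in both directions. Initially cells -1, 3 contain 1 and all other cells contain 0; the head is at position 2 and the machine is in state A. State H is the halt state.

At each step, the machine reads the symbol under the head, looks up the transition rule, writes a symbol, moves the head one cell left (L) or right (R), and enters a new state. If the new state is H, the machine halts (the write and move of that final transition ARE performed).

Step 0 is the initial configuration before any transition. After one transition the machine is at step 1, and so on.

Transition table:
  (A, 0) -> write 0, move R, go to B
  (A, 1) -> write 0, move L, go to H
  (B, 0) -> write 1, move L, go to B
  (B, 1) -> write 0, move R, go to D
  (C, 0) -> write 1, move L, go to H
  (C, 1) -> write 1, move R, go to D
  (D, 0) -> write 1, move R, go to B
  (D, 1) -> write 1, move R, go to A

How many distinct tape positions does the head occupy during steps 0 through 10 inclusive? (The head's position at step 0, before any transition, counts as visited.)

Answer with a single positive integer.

Step 1: in state A at pos 2, read 0 -> (A,0)->write 0,move R,goto B. Now: state=B, head=3, tape[-2..4]=0100010 (head:      ^)
Step 2: in state B at pos 3, read 1 -> (B,1)->write 0,move R,goto D. Now: state=D, head=4, tape[-2..5]=01000000 (head:       ^)
Step 3: in state D at pos 4, read 0 -> (D,0)->write 1,move R,goto B. Now: state=B, head=5, tape[-2..6]=010000100 (head:        ^)
Step 4: in state B at pos 5, read 0 -> (B,0)->write 1,move L,goto B. Now: state=B, head=4, tape[-2..6]=010000110 (head:       ^)
Step 5: in state B at pos 4, read 1 -> (B,1)->write 0,move R,goto D. Now: state=D, head=5, tape[-2..6]=010000010 (head:        ^)
Step 6: in state D at pos 5, read 1 -> (D,1)->write 1,move R,goto A. Now: state=A, head=6, tape[-2..7]=0100000100 (head:         ^)
Step 7: in state A at pos 6, read 0 -> (A,0)->write 0,move R,goto B. Now: state=B, head=7, tape[-2..8]=01000001000 (head:          ^)
Step 8: in state B at pos 7, read 0 -> (B,0)->write 1,move L,goto B. Now: state=B, head=6, tape[-2..8]=01000001010 (head:         ^)
Step 9: in state B at pos 6, read 0 -> (B,0)->write 1,move L,goto B. Now: state=B, head=5, tape[-2..8]=01000001110 (head:        ^)
Step 10: in state B at pos 5, read 1 -> (B,1)->write 0,move R,goto D. Now: state=D, head=6, tape[-2..8]=01000000110 (head:         ^)
Head positions at steps 0..10: starting at 2, distinct positions visited = {2, 3, 4, 5, 6, 7} -> 6 position(s)

Answer: 6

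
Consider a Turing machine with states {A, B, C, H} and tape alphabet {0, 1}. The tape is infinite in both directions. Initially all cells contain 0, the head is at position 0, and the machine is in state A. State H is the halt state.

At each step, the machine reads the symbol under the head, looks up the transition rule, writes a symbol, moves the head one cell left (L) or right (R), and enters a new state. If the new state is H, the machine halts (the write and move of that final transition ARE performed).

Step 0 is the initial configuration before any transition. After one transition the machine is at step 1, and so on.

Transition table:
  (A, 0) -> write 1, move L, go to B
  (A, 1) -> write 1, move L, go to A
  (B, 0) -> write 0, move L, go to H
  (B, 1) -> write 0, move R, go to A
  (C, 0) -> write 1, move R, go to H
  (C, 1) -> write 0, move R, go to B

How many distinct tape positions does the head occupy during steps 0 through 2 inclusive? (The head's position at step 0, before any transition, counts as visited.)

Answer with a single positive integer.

Step 1: in state A at pos 0, read 0 -> (A,0)->write 1,move L,goto B. Now: state=B, head=-1, tape[-2..1]=0010 (head:  ^)
Step 2: in state B at pos -1, read 0 -> (B,0)->write 0,move L,goto H. Now: state=H, head=-2, tape[-3..1]=00010 (head:  ^)
Head positions at steps 0..2: starting at 0, distinct positions visited = {-2, -1, 0} -> 3 position(s)

Answer: 3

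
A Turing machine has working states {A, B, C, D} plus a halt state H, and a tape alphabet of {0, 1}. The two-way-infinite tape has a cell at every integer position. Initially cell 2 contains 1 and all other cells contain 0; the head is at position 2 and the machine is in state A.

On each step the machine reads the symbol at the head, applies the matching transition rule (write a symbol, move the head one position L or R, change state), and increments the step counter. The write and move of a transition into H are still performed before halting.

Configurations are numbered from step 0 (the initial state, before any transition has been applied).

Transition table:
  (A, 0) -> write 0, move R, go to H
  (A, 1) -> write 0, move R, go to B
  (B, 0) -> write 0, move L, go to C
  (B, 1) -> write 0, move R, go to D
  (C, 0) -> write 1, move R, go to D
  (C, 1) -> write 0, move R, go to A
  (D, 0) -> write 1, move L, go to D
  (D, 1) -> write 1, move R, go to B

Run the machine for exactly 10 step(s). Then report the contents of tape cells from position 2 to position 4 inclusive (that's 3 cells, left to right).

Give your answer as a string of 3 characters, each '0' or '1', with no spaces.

Step 1: in state A at pos 2, read 1 -> (A,1)->write 0,move R,goto B. Now: state=B, head=3, tape[1..4]=0000 (head:   ^)
Step 2: in state B at pos 3, read 0 -> (B,0)->write 0,move L,goto C. Now: state=C, head=2, tape[1..4]=0000 (head:  ^)
Step 3: in state C at pos 2, read 0 -> (C,0)->write 1,move R,goto D. Now: state=D, head=3, tape[1..4]=0100 (head:   ^)
Step 4: in state D at pos 3, read 0 -> (D,0)->write 1,move L,goto D. Now: state=D, head=2, tape[1..4]=0110 (head:  ^)
Step 5: in state D at pos 2, read 1 -> (D,1)->write 1,move R,goto B. Now: state=B, head=3, tape[1..4]=0110 (head:   ^)
Step 6: in state B at pos 3, read 1 -> (B,1)->write 0,move R,goto D. Now: state=D, head=4, tape[1..5]=01000 (head:    ^)
Step 7: in state D at pos 4, read 0 -> (D,0)->write 1,move L,goto D. Now: state=D, head=3, tape[1..5]=01010 (head:   ^)
Step 8: in state D at pos 3, read 0 -> (D,0)->write 1,move L,goto D. Now: state=D, head=2, tape[1..5]=01110 (head:  ^)
Step 9: in state D at pos 2, read 1 -> (D,1)->write 1,move R,goto B. Now: state=B, head=3, tape[1..5]=01110 (head:   ^)
Step 10: in state B at pos 3, read 1 -> (B,1)->write 0,move R,goto D. Now: state=D, head=4, tape[1..5]=01010 (head:    ^)

Answer: 101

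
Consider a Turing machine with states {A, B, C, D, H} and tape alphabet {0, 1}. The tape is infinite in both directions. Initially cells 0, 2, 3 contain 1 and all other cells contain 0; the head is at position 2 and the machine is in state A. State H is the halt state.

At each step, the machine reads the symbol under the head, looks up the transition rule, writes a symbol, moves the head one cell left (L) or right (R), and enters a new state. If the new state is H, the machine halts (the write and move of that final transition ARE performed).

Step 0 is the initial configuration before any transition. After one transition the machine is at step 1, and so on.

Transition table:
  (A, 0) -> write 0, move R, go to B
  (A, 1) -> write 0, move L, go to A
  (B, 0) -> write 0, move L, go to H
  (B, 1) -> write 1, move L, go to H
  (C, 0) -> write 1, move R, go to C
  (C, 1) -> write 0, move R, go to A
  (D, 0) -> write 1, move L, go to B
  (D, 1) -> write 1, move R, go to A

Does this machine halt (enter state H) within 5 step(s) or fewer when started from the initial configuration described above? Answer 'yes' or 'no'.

Answer: yes

Derivation:
Step 1: in state A at pos 2, read 1 -> (A,1)->write 0,move L,goto A. Now: state=A, head=1, tape[-1..4]=010010 (head:   ^)
Step 2: in state A at pos 1, read 0 -> (A,0)->write 0,move R,goto B. Now: state=B, head=2, tape[-1..4]=010010 (head:    ^)
Step 3: in state B at pos 2, read 0 -> (B,0)->write 0,move L,goto H. Now: state=H, head=1, tape[-1..4]=010010 (head:   ^)
State H reached at step 3; 3 <= 5 -> yes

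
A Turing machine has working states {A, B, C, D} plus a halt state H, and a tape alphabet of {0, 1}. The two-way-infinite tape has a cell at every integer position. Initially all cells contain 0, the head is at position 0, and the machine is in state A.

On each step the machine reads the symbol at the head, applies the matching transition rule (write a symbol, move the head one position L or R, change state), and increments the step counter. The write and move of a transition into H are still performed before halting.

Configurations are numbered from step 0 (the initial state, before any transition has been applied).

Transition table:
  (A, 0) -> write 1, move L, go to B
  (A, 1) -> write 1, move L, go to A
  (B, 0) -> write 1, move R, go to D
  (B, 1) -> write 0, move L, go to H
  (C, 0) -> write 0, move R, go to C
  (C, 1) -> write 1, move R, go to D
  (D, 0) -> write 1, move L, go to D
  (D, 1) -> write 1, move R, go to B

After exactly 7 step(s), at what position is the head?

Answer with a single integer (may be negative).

Answer: 1

Derivation:
Step 1: in state A at pos 0, read 0 -> (A,0)->write 1,move L,goto B. Now: state=B, head=-1, tape[-2..1]=0010 (head:  ^)
Step 2: in state B at pos -1, read 0 -> (B,0)->write 1,move R,goto D. Now: state=D, head=0, tape[-2..1]=0110 (head:   ^)
Step 3: in state D at pos 0, read 1 -> (D,1)->write 1,move R,goto B. Now: state=B, head=1, tape[-2..2]=01100 (head:    ^)
Step 4: in state B at pos 1, read 0 -> (B,0)->write 1,move R,goto D. Now: state=D, head=2, tape[-2..3]=011100 (head:     ^)
Step 5: in state D at pos 2, read 0 -> (D,0)->write 1,move L,goto D. Now: state=D, head=1, tape[-2..3]=011110 (head:    ^)
Step 6: in state D at pos 1, read 1 -> (D,1)->write 1,move R,goto B. Now: state=B, head=2, tape[-2..3]=011110 (head:     ^)
Step 7: in state B at pos 2, read 1 -> (B,1)->write 0,move L,goto H. Now: state=H, head=1, tape[-2..3]=011100 (head:    ^)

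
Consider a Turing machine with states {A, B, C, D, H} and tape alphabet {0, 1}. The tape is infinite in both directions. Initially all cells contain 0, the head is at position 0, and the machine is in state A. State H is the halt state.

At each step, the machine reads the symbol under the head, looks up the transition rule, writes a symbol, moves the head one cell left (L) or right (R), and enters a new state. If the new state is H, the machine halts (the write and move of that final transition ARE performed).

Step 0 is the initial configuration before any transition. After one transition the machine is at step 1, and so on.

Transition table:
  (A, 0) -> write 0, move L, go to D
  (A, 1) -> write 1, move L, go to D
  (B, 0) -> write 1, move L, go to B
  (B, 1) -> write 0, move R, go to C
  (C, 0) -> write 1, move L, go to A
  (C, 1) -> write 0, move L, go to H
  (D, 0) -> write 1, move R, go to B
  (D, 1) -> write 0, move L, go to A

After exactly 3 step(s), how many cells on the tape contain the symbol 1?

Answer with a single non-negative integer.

Step 1: in state A at pos 0, read 0 -> (A,0)->write 0,move L,goto D. Now: state=D, head=-1, tape[-2..1]=0000 (head:  ^)
Step 2: in state D at pos -1, read 0 -> (D,0)->write 1,move R,goto B. Now: state=B, head=0, tape[-2..1]=0100 (head:   ^)
Step 3: in state B at pos 0, read 0 -> (B,0)->write 1,move L,goto B. Now: state=B, head=-1, tape[-2..1]=0110 (head:  ^)
Cells containing 1 after step 3: {-1, 0} -> 2 cell(s)

Answer: 2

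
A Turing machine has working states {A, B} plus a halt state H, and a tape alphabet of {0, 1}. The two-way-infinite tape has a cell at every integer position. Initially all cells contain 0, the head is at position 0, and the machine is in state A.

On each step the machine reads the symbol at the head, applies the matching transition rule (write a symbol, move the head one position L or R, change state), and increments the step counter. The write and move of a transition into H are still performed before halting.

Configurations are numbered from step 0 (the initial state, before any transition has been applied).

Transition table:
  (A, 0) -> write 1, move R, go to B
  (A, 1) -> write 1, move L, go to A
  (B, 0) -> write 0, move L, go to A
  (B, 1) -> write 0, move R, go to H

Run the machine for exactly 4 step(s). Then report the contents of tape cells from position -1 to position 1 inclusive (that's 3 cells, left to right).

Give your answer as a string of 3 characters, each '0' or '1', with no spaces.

Answer: 110

Derivation:
Step 1: in state A at pos 0, read 0 -> (A,0)->write 1,move R,goto B. Now: state=B, head=1, tape[-1..2]=0100 (head:   ^)
Step 2: in state B at pos 1, read 0 -> (B,0)->write 0,move L,goto A. Now: state=A, head=0, tape[-1..2]=0100 (head:  ^)
Step 3: in state A at pos 0, read 1 -> (A,1)->write 1,move L,goto A. Now: state=A, head=-1, tape[-2..2]=00100 (head:  ^)
Step 4: in state A at pos -1, read 0 -> (A,0)->write 1,move R,goto B. Now: state=B, head=0, tape[-2..2]=01100 (head:   ^)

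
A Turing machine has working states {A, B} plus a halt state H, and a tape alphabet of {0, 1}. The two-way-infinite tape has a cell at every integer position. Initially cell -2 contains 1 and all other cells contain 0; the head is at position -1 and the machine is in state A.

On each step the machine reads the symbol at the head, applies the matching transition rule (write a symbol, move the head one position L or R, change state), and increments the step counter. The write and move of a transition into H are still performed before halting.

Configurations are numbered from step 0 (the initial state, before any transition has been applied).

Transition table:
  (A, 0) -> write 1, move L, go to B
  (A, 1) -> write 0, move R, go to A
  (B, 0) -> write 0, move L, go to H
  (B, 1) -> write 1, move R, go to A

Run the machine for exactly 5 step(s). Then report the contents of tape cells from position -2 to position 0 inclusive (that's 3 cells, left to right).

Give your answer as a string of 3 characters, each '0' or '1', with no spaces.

Answer: 101

Derivation:
Step 1: in state A at pos -1, read 0 -> (A,0)->write 1,move L,goto B. Now: state=B, head=-2, tape[-3..0]=0110 (head:  ^)
Step 2: in state B at pos -2, read 1 -> (B,1)->write 1,move R,goto A. Now: state=A, head=-1, tape[-3..0]=0110 (head:   ^)
Step 3: in state A at pos -1, read 1 -> (A,1)->write 0,move R,goto A. Now: state=A, head=0, tape[-3..1]=01000 (head:    ^)
Step 4: in state A at pos 0, read 0 -> (A,0)->write 1,move L,goto B. Now: state=B, head=-1, tape[-3..1]=01010 (head:   ^)
Step 5: in state B at pos -1, read 0 -> (B,0)->write 0,move L,goto H. Now: state=H, head=-2, tape[-3..1]=01010 (head:  ^)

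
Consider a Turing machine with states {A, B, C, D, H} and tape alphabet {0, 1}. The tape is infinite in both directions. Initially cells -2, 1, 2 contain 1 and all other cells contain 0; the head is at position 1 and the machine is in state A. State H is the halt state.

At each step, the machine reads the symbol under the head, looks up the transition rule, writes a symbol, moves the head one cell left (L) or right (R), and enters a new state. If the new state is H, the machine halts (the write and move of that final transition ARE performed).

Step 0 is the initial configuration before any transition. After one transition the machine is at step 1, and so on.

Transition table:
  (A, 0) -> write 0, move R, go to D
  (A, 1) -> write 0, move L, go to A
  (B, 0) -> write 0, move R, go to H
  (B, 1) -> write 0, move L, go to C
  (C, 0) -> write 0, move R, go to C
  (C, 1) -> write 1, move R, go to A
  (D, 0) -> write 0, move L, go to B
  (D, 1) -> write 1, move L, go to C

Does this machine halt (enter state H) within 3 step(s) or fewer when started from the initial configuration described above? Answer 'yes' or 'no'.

Answer: no

Derivation:
Step 1: in state A at pos 1, read 1 -> (A,1)->write 0,move L,goto A. Now: state=A, head=0, tape[-3..3]=0100010 (head:    ^)
Step 2: in state A at pos 0, read 0 -> (A,0)->write 0,move R,goto D. Now: state=D, head=1, tape[-3..3]=0100010 (head:     ^)
Step 3: in state D at pos 1, read 0 -> (D,0)->write 0,move L,goto B. Now: state=B, head=0, tape[-3..3]=0100010 (head:    ^)
After 3 step(s): state = B (not H) -> not halted within 3 -> no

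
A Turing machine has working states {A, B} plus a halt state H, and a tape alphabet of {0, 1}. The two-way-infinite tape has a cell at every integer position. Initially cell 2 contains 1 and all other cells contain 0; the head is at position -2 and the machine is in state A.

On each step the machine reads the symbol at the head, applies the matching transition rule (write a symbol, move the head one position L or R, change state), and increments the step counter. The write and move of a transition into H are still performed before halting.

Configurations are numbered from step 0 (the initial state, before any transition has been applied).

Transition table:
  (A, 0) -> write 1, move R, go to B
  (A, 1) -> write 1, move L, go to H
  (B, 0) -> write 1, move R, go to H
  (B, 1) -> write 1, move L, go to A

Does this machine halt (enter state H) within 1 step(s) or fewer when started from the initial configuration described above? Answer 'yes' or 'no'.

Answer: no

Derivation:
Step 1: in state A at pos -2, read 0 -> (A,0)->write 1,move R,goto B. Now: state=B, head=-1, tape[-3..3]=0100010 (head:   ^)
After 1 step(s): state = B (not H) -> not halted within 1 -> no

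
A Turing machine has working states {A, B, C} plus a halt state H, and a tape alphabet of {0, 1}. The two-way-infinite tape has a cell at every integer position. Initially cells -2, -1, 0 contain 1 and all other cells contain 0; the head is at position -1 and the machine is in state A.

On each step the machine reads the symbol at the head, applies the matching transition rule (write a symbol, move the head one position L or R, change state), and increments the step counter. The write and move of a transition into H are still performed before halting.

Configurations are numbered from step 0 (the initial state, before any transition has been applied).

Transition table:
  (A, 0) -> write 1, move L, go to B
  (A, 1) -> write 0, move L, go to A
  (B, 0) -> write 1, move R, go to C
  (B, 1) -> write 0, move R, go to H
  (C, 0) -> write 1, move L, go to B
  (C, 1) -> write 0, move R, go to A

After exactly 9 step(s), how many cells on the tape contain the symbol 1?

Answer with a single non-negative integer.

Step 1: in state A at pos -1, read 1 -> (A,1)->write 0,move L,goto A. Now: state=A, head=-2, tape[-3..1]=01010 (head:  ^)
Step 2: in state A at pos -2, read 1 -> (A,1)->write 0,move L,goto A. Now: state=A, head=-3, tape[-4..1]=000010 (head:  ^)
Step 3: in state A at pos -3, read 0 -> (A,0)->write 1,move L,goto B. Now: state=B, head=-4, tape[-5..1]=0010010 (head:  ^)
Step 4: in state B at pos -4, read 0 -> (B,0)->write 1,move R,goto C. Now: state=C, head=-3, tape[-5..1]=0110010 (head:   ^)
Step 5: in state C at pos -3, read 1 -> (C,1)->write 0,move R,goto A. Now: state=A, head=-2, tape[-5..1]=0100010 (head:    ^)
Step 6: in state A at pos -2, read 0 -> (A,0)->write 1,move L,goto B. Now: state=B, head=-3, tape[-5..1]=0101010 (head:   ^)
Step 7: in state B at pos -3, read 0 -> (B,0)->write 1,move R,goto C. Now: state=C, head=-2, tape[-5..1]=0111010 (head:    ^)
Step 8: in state C at pos -2, read 1 -> (C,1)->write 0,move R,goto A. Now: state=A, head=-1, tape[-5..1]=0110010 (head:     ^)
Step 9: in state A at pos -1, read 0 -> (A,0)->write 1,move L,goto B. Now: state=B, head=-2, tape[-5..1]=0110110 (head:    ^)
Cells containing 1 after step 9: {-4, -3, -1, 0} -> 4 cell(s)

Answer: 4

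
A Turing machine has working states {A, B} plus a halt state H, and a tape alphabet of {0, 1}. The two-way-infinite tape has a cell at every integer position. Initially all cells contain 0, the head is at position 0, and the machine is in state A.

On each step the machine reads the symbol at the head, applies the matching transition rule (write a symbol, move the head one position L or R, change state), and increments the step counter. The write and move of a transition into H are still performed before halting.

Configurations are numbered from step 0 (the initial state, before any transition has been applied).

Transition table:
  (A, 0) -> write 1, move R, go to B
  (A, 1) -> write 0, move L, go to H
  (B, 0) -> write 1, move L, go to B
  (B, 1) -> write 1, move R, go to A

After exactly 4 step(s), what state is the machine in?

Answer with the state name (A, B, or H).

Answer: H

Derivation:
Step 1: in state A at pos 0, read 0 -> (A,0)->write 1,move R,goto B. Now: state=B, head=1, tape[-1..2]=0100 (head:   ^)
Step 2: in state B at pos 1, read 0 -> (B,0)->write 1,move L,goto B. Now: state=B, head=0, tape[-1..2]=0110 (head:  ^)
Step 3: in state B at pos 0, read 1 -> (B,1)->write 1,move R,goto A. Now: state=A, head=1, tape[-1..2]=0110 (head:   ^)
Step 4: in state A at pos 1, read 1 -> (A,1)->write 0,move L,goto H. Now: state=H, head=0, tape[-1..2]=0100 (head:  ^)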